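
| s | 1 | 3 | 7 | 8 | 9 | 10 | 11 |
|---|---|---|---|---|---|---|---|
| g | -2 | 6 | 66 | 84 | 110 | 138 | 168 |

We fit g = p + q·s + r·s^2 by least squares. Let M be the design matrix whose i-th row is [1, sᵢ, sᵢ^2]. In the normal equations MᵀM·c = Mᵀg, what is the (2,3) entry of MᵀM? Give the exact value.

3943

Row 2 ↔ basis s, column 3 ↔ basis s^2, so (MᵀM)_{2,3} = Σᵢ (s)·(s^2) = (1)·(1) + (3)·(9) + (7)·(49) + (8)·(64) + (9)·(81) + (10)·(100) + (11)·(121) = 3943.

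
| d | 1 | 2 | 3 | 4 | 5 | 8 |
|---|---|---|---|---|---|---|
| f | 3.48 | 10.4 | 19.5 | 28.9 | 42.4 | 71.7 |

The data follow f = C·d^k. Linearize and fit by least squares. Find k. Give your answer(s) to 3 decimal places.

With ln fᵢ as the transformed response and ln dᵢ as the regressor:
XᵀX = [[10.5236, 6.8669]; [6.8669, 6]], rhs = [24.4650, 17.9427]ᵀ  (here Σln d = 6.8669, Σ(ln d)² = 10.5236, Σln f = 17.9427, Σln d·ln f = 24.4650).
Solving (det = 15.9867): k = 1.47489, ln C = 1.30247.

k = 1.475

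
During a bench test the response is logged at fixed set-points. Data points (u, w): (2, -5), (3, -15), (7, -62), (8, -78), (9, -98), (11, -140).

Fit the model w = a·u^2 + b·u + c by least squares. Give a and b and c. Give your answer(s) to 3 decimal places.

The normal system XᵀX·[a, b, c]ᵀ = Xᵀw is [[27796, 2950, 328]; [2950, 328, 40]; [328, 40, 6]]·[a, b, c]ᵀ = [-33063, -3535, -398]ᵀ.
Inverting the 3×3 Gram matrix, [a, b, c]ᵀ = [-2783/3054, -9265/3054, 1887/509]ᵀ.

a = -0.911, b = -3.034, c = 3.707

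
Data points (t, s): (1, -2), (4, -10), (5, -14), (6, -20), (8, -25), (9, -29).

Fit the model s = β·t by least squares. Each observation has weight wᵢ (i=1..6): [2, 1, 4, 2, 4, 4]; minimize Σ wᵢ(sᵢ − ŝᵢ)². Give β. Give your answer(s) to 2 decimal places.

β = -3.13

The normal equations are: 770·β = -2408.
(Σwᵢ·t·t = 770, Σwᵢ·t·s = -2408.)
β = (-2408)/770 = -3.12727.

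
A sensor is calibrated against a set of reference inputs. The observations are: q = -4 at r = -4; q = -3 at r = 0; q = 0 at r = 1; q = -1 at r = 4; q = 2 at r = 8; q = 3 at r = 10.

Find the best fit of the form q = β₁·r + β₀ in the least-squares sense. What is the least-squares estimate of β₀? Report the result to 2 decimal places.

β₀ = -2.06

Sums needed: Σr·r = 197, Σr = 19, Σ1 = 6.
Right-hand side: Σr·q = 58, Σq = -3.
MᵀM·[β₁, β₀]ᵀ = Mᵀq becomes [[197, 19]; [19, 6]]·[β₁, β₀]ᵀ = [58, -3]ᵀ.
Δ = 197·6 − 19² = 821.
β₁ = (58·6 − 19·(-3))/821 = 405/821; β₀ = (197·(-3) − 19·58)/821 = -1693/821.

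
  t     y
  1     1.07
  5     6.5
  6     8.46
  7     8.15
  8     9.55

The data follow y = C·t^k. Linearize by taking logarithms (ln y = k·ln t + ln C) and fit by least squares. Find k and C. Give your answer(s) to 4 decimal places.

k = 1.0738, C = 1.0952

Linearized form: ln y = k·ln t + ln C. From the 5 transformed points,
XᵀX = [[13.9113, 7.4265]; [7.4265, 5]], rhs = [15.6135, 8.4294]ᵀ  (here Σln t = 7.4265, Σ(ln t)² = 13.9113, Σln y = 8.4294, Σln t·ln y = 15.6135).
Solving (det = 14.4030): k = 1.07382, ln C = 0.09092, so C = exp(0.09092) = 1.09518.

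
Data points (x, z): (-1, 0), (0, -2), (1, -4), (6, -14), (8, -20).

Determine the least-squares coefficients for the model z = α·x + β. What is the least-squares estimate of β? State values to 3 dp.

β = -1.936

Setting ∂/∂α … = 0 gives: 102·α + 14·β = -248;  14·α + 5·β = -40.
Determinant 102·5 − 14² = 314.
α = ((-248)·5 − 14·(-40))/314 = -340/157; β = (102·(-40) − 14·(-248))/314 = -304/157.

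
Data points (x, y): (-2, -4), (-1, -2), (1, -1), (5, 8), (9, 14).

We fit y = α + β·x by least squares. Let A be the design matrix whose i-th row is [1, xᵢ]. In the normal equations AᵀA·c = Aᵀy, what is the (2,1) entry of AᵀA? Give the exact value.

12

Row 2 ↔ basis x, column 1 ↔ basis 1, so (AᵀA)_{2,1} = Σᵢ x = (-2)·(1) + (-1)·(1) + (1)·(1) + (5)·(1) + (9)·(1) = 12.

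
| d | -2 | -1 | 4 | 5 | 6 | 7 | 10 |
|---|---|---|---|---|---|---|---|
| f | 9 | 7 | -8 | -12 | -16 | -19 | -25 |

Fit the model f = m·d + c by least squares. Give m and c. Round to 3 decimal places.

m = -2.985, c = 3.222

The normal system MᵀM·[m, c]ᵀ = Mᵀf is [[231, 29]; [29, 7]]·[m, c]ᵀ = [-596, -64]ᵀ.
det = 231·7 − 29² = 776.
m = ((-596)·7 − 29·(-64))/776 = -579/194; c = (231·(-64) − 29·(-596))/776 = 625/194.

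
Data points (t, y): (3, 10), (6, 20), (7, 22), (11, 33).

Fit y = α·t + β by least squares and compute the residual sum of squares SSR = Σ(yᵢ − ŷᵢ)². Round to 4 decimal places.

SSR = 1.2366

Setting ∂/∂α … = 0 gives: 215·α + 27·β = 667;  27·α + 4·β = 85.
(Σt·t = 215, Σt = 27, Σ1 = 4, Σt·y = 667, Σy = 85.)
Δ = 215·4 − 27² = 131.
α = (667·4 − 27·85)/131 = 373/131; β = (215·85 − 27·667)/131 = 266/131.
Residuals: -75/131, 116/131, 5/131, -46/131; SSR = 162/131.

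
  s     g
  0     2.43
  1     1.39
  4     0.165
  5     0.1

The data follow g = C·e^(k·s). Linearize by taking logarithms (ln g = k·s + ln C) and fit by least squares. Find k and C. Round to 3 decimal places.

With ln gᵢ as the transformed response and sᵢ as the regressor:
Σs = 10.0000, Σ(s)² = 42.0000, Σln g = -2.8872, Σs·ln g = -18.3909.
Equations: 42.0000·k + 10.0000·ln C = -18.3909;  10.0000·k + 4·ln C = -2.8872.
Slope k = (n·Σs·ln g − Σs·Σln g)/(n·Σ(s)² − (Σs)²) = (4·-18.3909 − 10.0000·-2.8872)/68.0000 = -0.65723; ln C = (Σln g − k·Σs)/n = 0.92127, so C = exp(0.92127) = 2.51247.

k = -0.657, C = 2.512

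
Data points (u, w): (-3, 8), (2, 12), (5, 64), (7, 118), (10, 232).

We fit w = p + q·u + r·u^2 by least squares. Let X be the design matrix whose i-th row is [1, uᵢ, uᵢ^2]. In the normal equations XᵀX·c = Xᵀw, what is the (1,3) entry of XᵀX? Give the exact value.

Row 1 ↔ basis 1, column 3 ↔ basis u^2, so (XᵀX)_{1,3} = Σᵢ u^2 = (1)·(9) + (1)·(4) + (1)·(25) + (1)·(49) + (1)·(100) = 187.

187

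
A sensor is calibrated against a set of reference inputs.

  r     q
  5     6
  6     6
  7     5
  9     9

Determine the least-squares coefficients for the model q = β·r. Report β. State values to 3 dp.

β = 0.953

Sums needed: Σr·r = 191.
For Xᵀq: Σr·q = 182.
Hence β = 182 / 191 ≈ 0.95288.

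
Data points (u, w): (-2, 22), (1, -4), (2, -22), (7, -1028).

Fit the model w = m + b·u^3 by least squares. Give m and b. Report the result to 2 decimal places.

m = -0.36, b = -3.00

Entries of XᵀX: Σ1 = 4, Σu^3 = 344, Σu^3·u^3 = 117778.
For Xᵀw: Σw = -1032, Σu^3·w = -352960.
So XᵀX·[m, b]ᵀ = Xᵀw: [[4, 344]; [344, 117778]]·[m, b]ᵀ = [-1032, -352960]ᵀ.
Δ = 4·117778 − 344² = 352776.
m = ((-1032)·117778 − 344·(-352960))/352776 = -16082/44097; b = (4·(-352960) − 344·(-1032))/352776 = -132104/44097.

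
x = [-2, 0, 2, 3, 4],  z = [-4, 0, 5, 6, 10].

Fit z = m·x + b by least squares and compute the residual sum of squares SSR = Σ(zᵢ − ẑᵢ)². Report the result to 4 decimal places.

Forming AᵀA = [[33, 7]; [7, 5]] and Aᵀz = [76, 17]ᵀ gives AᵀA·[m, b]ᵀ = Aᵀz.
Determinant 33·5 − 7² = 116.
m = (76·5 − 7·17)/116 = 9/4; b = (33·17 − 7·76)/116 = 1/4.
Residuals: 1/4, -1/4, 1/4, -1, 3/4; SSR = 7/4.

SSR = 1.7500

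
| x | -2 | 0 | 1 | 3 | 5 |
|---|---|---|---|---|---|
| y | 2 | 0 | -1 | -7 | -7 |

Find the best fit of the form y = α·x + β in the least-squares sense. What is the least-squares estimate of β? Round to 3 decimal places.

β = -0.548

Normal-equation sums: Σx·x = 39, Σx = 7, Σ1 = 5.
For Aᵀy: Σx·y = -61, Σy = -13.
Normal equations: [[39, 7]; [7, 5]]·[α, β]ᵀ = [-61, -13]ᵀ.
det = 39·5 − 7² = 146.
α = ((-61)·5 − 7·(-13))/146 = -107/73; β = (39·(-13) − 7·(-61))/146 = -40/73.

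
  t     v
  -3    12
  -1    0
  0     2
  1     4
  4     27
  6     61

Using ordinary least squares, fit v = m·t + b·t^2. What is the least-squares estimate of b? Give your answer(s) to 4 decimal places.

b = 1.5590

Entries of XᵀX: Σt·t = 63, Σt·t^2 = 253, Σt^2·t^2 = 1635.
Moment sums: Σt·v = 442, Σt^2·v = 2740.
Δ = 63·1635 − 253² = 38996.
m = (442·1635 − 253·2740)/38996 = 14725/19498; b = (63·2740 − 253·442)/38996 = 30397/19498.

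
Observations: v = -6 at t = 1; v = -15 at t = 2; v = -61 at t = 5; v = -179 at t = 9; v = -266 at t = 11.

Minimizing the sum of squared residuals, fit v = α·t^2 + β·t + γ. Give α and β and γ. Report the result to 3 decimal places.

α = -2.075, β = -0.936, γ = -3.894

Normal-equation sums: Σt^2·t^2 = 21844, Σt^2·t = 2194, Σt^2 = 232, Σt·t = 232, Σt = 28, Σ1 = 5.
Right-hand side: Σt^2·v = -48276, Σt·v = -4878, Σv = -527.
Solving the 3×3 system (Gaussian elimination) gives α = -28085/13537, β = -12668/13537, γ = -52715/13537.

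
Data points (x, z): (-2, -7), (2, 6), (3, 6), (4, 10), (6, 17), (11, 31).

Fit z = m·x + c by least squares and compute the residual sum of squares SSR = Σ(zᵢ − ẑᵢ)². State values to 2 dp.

Setting ∂/∂m … = 0 gives: 190·m + 24·c = 527;  24·m + 6·c = 63.
det = 190·6 − 24² = 564.
m = (527·6 − 24·63)/564 = 275/94; c = (190·63 − 24·527)/564 = -113/94.
Residuals: 5/94, 127/94, -74/47, -1/2, 61/94, 1/47; SSR = 234/47.

SSR = 4.98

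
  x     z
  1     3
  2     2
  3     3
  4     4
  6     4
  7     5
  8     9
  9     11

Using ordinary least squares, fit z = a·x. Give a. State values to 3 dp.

The normal system MᵀM·[a]ᵀ = Mᵀz is [[260]]·[a]ᵀ = [262]ᵀ.
a = 262/260 = 1.00769.

a = 1.008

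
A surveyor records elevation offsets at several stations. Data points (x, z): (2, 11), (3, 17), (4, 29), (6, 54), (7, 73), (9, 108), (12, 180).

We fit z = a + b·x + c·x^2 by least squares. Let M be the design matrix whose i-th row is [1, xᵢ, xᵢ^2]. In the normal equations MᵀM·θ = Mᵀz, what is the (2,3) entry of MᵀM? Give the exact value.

3115

Row 2 ↔ basis x, column 3 ↔ basis x^2, so (MᵀM)_{2,3} = Σᵢ (x)·(x^2) = (2)·(4) + (3)·(9) + (4)·(16) + (6)·(36) + (7)·(49) + (9)·(81) + (12)·(144) = 3115.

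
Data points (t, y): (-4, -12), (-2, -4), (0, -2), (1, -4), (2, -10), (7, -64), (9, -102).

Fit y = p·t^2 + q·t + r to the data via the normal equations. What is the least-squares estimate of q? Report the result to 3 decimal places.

q = -1.587

Forming MᵀM = [[9251, 1009, 155]; [1009, 155, 13]; [155, 13, 7]] and Mᵀy = [-11650, -1334, -198]ᵀ gives MᵀM·[p, q, r]ᵀ = Mᵀy.
Row-reducing yields p = -37033/35203, q = -55863/35203, r = -71980/35203.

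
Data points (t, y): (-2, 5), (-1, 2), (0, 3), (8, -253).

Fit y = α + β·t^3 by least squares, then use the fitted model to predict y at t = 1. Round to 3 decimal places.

The normal system AᵀA·[α, β]ᵀ = Aᵀy is [[4, 503]; [503, 262209]]·[α, β]ᵀ = [-243, -129578]ᵀ.
Δ = 4·262209 − 503² = 795827.
α = ((-243)·262209 − 503·(-129578))/795827 = 1460947/795827; β = (4·(-129578) − 503·(-243))/795827 = -396083/795827.
At t = 1: ŷ = (1460947/795827)·(1) + (-396083/795827)·(1) = 1064864/795827.

ŷ = 1.338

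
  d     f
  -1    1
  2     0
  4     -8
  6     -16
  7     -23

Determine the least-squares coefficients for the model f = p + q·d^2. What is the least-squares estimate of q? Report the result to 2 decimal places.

q = -0.50

Setting ∂/∂p … = 0 gives: 5·p + 106·q = -46;  106·p + 3970·q = -1830.
(Σ1 = 5, Σd^2 = 106, Σd^2·d^2 = 3970, Σf = -46, Σd^2·f = -1830.)
Determinant 5·3970 − 106² = 8614.
p = ((-46)·3970 − 106·(-1830))/8614 = 5680/4307; q = (5·(-1830) − 106·(-46))/8614 = -2137/4307.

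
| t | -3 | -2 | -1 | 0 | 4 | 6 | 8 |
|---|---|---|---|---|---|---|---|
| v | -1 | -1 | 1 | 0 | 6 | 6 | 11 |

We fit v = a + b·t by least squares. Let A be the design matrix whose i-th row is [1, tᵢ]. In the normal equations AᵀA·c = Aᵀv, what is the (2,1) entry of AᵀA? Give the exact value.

Row 2 ↔ basis t, column 1 ↔ basis 1, so (AᵀA)_{2,1} = Σᵢ t = (-3)·(1) + (-2)·(1) + (-1)·(1) + (0)·(1) + (4)·(1) + (6)·(1) + (8)·(1) = 12.

12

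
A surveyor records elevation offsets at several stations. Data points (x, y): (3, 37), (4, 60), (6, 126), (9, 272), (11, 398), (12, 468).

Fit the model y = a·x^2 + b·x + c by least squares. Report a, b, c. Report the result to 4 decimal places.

Normal-equation sums: Σx^2·x^2 = 43571, Σx^2·x = 4095, Σx^2 = 407, Σx·x = 407, Σx = 45, Σ1 = 6.
Moment sums: Σx^2·y = 143411, Σx·y = 13549, Σy = 1361.
Normal equations: [[43571, 4095, 407]; [4095, 407, 45]; [407, 45, 6]]·[a, b, c]ᵀ = [143411, 13549, 1361]ᵀ.
Row-reducing yields a = 1451/488, b = 235969/67832, c = -32223/33916.

a = 2.9734, b = 3.4787, c = -0.9501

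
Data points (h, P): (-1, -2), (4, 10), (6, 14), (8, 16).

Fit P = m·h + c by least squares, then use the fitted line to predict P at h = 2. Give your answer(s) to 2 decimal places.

The normal system MᵀM·[m, c]ᵀ = MᵀP is [[117, 17]; [17, 4]]·[m, c]ᵀ = [254, 38]ᵀ.
det = 117·4 − 17² = 179.
m = (254·4 − 17·38)/179 = 370/179; c = (117·38 − 17·254)/179 = 128/179.
At h = 2: P̂ = (370/179)·(2) + (128/179)·(1) = 868/179.

P̂ = 4.85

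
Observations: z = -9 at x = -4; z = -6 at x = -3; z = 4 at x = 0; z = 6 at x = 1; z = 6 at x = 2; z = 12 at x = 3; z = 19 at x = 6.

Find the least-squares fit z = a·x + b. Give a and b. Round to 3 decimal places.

a = 2.788, b = 2.580

From the data, Σx·x = 75, Σx = 5, Σ1 = 7.
Moment sums: Σx·z = 222, Σz = 32.
Normal equations: [[75, 5]; [5, 7]]·[a, b]ᵀ = [222, 32]ᵀ.
det = 75·7 − 5² = 500.
a = (222·7 − 5·32)/500 = 697/250; b = (75·32 − 5·222)/500 = 129/50.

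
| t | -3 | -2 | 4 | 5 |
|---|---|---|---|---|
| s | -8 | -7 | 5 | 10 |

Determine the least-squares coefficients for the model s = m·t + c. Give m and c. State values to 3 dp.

The normal equations are: 54·m + 4·c = 108;  4·m + 4·c = 0.
(Σt·t = 54, Σt = 4, Σ1 = 4, Σt·s = 108, Σs = 0.)
Δ = 54·4 − 4² = 200.
m = (108·4 − 4·0)/200 = 54/25; c = (54·0 − 4·108)/200 = -54/25.

m = 2.160, c = -2.160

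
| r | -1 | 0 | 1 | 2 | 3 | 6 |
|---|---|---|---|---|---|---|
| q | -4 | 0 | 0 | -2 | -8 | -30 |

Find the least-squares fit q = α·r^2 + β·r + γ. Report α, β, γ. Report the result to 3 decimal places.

α = -1.019, β = 1.207, γ = -0.882

From the data, Σr^2·r^2 = 1395, Σr^2·r = 251, Σr^2 = 51, Σr·r = 51, Σr = 11, Σ1 = 6.
And Σr^2·q = -1164, Σr·q = -204, Σq = -44.
Normal equations: [[1395, 251, 51]; [251, 51, 11]; [51, 11, 6]]·[α, β, γ]ᵀ = [-1164, -204, -44]ᵀ.
Row-reducing yields α = -370/363, β = 146/121, γ = -320/363.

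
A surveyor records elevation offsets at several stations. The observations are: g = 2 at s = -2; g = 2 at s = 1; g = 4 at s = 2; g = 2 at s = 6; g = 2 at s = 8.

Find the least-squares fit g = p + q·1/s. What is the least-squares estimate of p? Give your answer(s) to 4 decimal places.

Sums needed: Σ1 = 5, Σ1/s = 31/24, Σ1/s·1/s = 889/576.
Right-hand side: Σg = 12, Σ1/s·g = 43/12.
Normal equations: [[5, 31/24]; [31/24, 889/576]]·[p, q]ᵀ = [12, 43/12]ᵀ.
Eliminating q: (889/576)·(row 1) − (31/24)·(row 2) gives (871/144)·p = (889/576)·12 − (31/24)·(43/12) = 4001/288, so p = 4001/1742.
Then q = ((43/12) − (31/24)·(4001/1742))/(889/576) = 348/871.

p = 2.2968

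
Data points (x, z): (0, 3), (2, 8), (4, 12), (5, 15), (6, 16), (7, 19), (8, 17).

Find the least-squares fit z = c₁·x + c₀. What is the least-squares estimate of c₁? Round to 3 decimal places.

c₁ = 1.940

The normal equations are: 194·c₁ + 32·c₀ = 504;  32·c₁ + 7·c₀ = 90.
(Σx·x = 194, Σx = 32, Σ1 = 7, Σx·z = 504, Σz = 90.)
Eliminating c₀: 7·(row 1) − 32·(row 2) gives 334·c₁ = 7·504 − 32·90 = 648, so c₁ = 324/167.
Then c₀ = (90 − 32·(324/167))/7 = 666/167.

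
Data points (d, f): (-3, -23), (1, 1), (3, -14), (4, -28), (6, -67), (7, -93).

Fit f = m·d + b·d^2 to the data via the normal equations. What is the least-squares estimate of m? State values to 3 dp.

m = 1.487

Entries of AᵀA: Σd·d = 120, Σd·d^2 = 624, Σd^2·d^2 = 4116.
Right-hand side: Σd·f = -1137, Σd^2·f = -7749.
Normal equations: [[120, 624]; [624, 4116]]·[m, b]ᵀ = [-1137, -7749]ᵀ.
det = 120·4116 − 624² = 104544.
m = ((-1137)·4116 − 624·(-7749))/104544 = 4319/2904; b = (120·(-7749) − 624·(-1137))/104544 = -3061/1452.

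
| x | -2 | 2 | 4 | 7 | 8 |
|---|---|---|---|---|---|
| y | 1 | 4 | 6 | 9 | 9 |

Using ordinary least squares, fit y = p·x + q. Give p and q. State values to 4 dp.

p = 0.8457, q = 2.5864

Setting ∂/∂p … = 0 gives: 137·p + 19·q = 165;  19·p + 5·q = 29.
Eliminating q: 5·(row 1) − 19·(row 2) gives 324·p = 5·165 − 19·29 = 274, so p = 137/162.
Then q = (29 − 19·(137/162))/5 = 419/162.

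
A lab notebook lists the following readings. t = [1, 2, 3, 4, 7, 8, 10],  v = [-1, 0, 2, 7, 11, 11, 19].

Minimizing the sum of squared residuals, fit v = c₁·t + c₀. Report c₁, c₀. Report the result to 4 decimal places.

c₁ = 2.1029, c₀ = -3.5147

With design matrix M, MᵀM = [[243, 35]; [35, 7]] and Mᵀv = [388, 49]ᵀ.
Eliminating c₀: 7·(row 1) − 35·(row 2) gives 476·c₁ = 7·388 − 35·49 = 1001, so c₁ = 143/68.
Then c₀ = (49 − 35·(143/68))/7 = -239/68.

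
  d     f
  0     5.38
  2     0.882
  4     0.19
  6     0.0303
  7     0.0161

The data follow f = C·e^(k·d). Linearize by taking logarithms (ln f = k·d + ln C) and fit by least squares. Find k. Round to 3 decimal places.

Taking logs, ln f = k·d + ln C, so regress ln f on d.
XᵀX = [[105.0000, 19.0000]; [19.0000, 5]], rhs = [-56.7762, -7.7291]ᵀ  (here Σd = 19.0000, Σ(d)² = 105.0000, Σln f = -7.7291, Σd·ln f = -56.7762).
Δ = 105.0000·5 − (19.0000)² = 164.0000; k = (-56.7762·5 − 19.0000·-7.7291)/164.0000 = -0.83553, ln C = (105.0000·-7.7291 − 19.0000·-56.7762)/164.0000 = 1.62920.

k = -0.836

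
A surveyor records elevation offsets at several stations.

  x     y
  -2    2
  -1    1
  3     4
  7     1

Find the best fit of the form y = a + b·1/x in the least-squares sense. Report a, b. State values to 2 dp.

a = 2.35, b = 1.36

The normal equations are: 4·a + (-43/42)·b = 8;  (-43/42)·a + (2437/1764)·b = -11/21.
(Σ1 = 4, Σ1/x = -43/42, Σ1/x·1/x = 2437/1764, Σy = 8, Σ1/x·y = -11/21.)
Determinant 4·(2437/1764) − (-43/42)² = 2633/588.
a = (8·(2437/1764) − (-43/42)·(-11/21))/(2633/588) = 18550/7899; b = (4·(-11/21) − (-43/42)·8)/(2633/588) = 3584/2633.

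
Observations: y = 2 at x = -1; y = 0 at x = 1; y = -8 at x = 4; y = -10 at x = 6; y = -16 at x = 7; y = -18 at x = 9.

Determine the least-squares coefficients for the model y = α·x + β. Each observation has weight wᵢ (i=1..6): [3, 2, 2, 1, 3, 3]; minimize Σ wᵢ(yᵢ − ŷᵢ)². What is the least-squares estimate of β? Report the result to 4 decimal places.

β = 0.5744

From the data, Σwᵢ·x·x = 463, Σwᵢ·x = 61, Σwᵢ·1 = 14.
For MᵀWy: Σwᵢ·x·y = -952, Σwᵢ·y = -122.
MᵀWM·[α, β]ᵀ = MᵀWy becomes [[463, 61]; [61, 14]]·[α, β]ᵀ = [-952, -122]ᵀ.
Eliminating β: 14·(row 1) − 61·(row 2) gives 2761·α = 14·(-952) − 61·(-122) = -5886, so α = -5886/2761.
Then β = ((-122) − 61·(-5886/2761))/14 = 1586/2761.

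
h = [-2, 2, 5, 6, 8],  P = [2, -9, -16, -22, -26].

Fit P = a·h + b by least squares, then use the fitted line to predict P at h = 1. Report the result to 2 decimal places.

P̂ = -6.27

Sums needed: Σh·h = 133, Σh = 19, Σ1 = 5.
Moment sums: Σh·P = -442, ΣP = -71.
Normal equations: [[133, 19]; [19, 5]]·[a, b]ᵀ = [-442, -71]ᵀ.
det = 133·5 − 19² = 304.
a = ((-442)·5 − 19·(-71))/304 = -861/304; b = (133·(-71) − 19·(-442))/304 = -55/16.
At h = 1: P̂ = (-861/304)·(1) + (-55/16)·(1) = -953/152.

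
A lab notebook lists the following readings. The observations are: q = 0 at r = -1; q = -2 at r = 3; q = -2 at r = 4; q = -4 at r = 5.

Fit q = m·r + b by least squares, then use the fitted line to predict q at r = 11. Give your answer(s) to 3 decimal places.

q̂ = -6.771

Compute the Gram sums: Σr·r = 51, Σr = 11, Σ1 = 4.
And Σr·q = -34, Σq = -8.
MᵀM·[m, b]ᵀ = Mᵀq becomes [[51, 11]; [11, 4]]·[m, b]ᵀ = [-34, -8]ᵀ.
Eliminating b: 4·(row 1) − 11·(row 2) gives 83·m = 4·(-34) − 11·(-8) = -48, so m = -48/83.
Then b = ((-8) − 11·(-48/83))/4 = -34/83.
At r = 11: q̂ = (-48/83)·(11) + (-34/83)·(1) = -562/83.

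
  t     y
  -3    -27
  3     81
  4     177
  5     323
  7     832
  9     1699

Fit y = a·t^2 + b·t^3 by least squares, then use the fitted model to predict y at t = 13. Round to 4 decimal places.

Normal-equation sums: Σt^2·t^2 = 10005, Σt^2·t^3 = 80005, Σt^3·t^3 = 670269.
And Σt^2·y = 189780, Σt^3·y = 1578566.
XᵀX·[a, b]ᵀ = Xᵀy becomes [[10005, 80005]; [80005, 670269]]·[a, b]ᵀ = [189780, 1578566]ᵀ.
Δ = 10005·670269 − 80005² = 305241320.
a = (189780·670269 − 80005·1578566)/305241320 = 91047799/30524132; b = (10005·1578566 − 80005·189780)/305241320 = 61020393/30524132.
At t = 13: ŷ = (91047799/30524132)·(169) + (61020393/30524132)·(2197) = 37362220363/7631033.

ŷ = 4896.0895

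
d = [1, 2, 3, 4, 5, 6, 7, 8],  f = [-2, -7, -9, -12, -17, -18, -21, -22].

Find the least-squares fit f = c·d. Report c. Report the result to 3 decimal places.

The normal system MᵀM·[c]ᵀ = Mᵀf is [[204]]·[c]ᵀ = [-607]ᵀ.
Hence c = -607 / 204 ≈ -2.97549.

c = -2.975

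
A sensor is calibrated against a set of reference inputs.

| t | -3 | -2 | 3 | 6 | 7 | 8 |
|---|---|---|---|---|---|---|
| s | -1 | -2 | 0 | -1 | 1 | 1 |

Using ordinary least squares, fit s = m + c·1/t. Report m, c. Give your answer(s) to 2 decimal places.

Sums needed: Σ1 = 6, Σ1/t = -11/168, Σ1/t·1/t = 1681/3136.
Right-hand side: Σs = -2, Σ1/t·s = 241/168.
Normal equations: [[6, -11/168]; [-11/168, 1681/3136]]·[m, c]ᵀ = [-2, 241/168]ᵀ.
det = 6·(1681/3136) − (-11/168)² = 90653/28224.
m = ((-2)·(1681/3136) − (-11/168)·(241/168))/(90653/28224) = -27607/90653; c = (6·(241/168) − (-11/168)·(-2))/(90653/28224) = 239232/90653.

m = -0.30, c = 2.64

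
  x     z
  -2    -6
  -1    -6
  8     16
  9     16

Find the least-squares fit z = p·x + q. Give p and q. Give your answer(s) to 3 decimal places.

Compute the Gram sums: Σx·x = 150, Σx = 14, Σ1 = 4.
Right-hand side: Σx·z = 290, Σz = 20.
MᵀM·[p, q]ᵀ = Mᵀz becomes [[150, 14]; [14, 4]]·[p, q]ᵀ = [290, 20]ᵀ.
Determinant 150·4 − 14² = 404.
p = (290·4 − 14·20)/404 = 220/101; q = (150·20 − 14·290)/404 = -265/101.

p = 2.178, q = -2.624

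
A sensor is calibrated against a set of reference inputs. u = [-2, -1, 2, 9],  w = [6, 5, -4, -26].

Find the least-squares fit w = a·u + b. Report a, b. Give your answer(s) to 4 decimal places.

a = -2.9865, b = 1.2230

XᵀX·[a, b]ᵀ = Xᵀw reads: 90·a + 8·b = -259;  8·a + 4·b = -19.
(Σu·u = 90, Σu = 8, Σ1 = 4, Σu·w = -259, Σw = -19.)
Δ = 90·4 − 8² = 296.
a = ((-259)·4 − 8·(-19))/296 = -221/74; b = (90·(-19) − 8·(-259))/296 = 181/148.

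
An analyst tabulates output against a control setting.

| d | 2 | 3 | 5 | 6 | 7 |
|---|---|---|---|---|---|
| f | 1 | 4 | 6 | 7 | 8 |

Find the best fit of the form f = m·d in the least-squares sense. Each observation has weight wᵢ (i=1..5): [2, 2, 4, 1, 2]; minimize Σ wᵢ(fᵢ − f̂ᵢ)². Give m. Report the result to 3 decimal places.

m = 1.162

Sums needed: Σwᵢ·d·d = 260.
Right-hand side: Σwᵢ·d·f = 302.
XᵀWX·[m]ᵀ = XᵀWf becomes [[260]]·[m]ᵀ = [302]ᵀ.
m = 302/260 = 1.16154.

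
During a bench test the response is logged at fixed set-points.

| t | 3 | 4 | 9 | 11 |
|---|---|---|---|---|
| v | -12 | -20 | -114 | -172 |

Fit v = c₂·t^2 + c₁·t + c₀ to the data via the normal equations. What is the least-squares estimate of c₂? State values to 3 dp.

Entries of AᵀA: Σt^2·t^2 = 21539, Σt^2·t = 2151, Σt^2 = 227, Σt·t = 227, Σt = 27, Σ1 = 4.
Right-hand side: Σt^2·v = -30474, Σt·v = -3034, Σv = -318.
Normal equations: [[21539, 2151, 227]; [2151, 227, 27]; [227, 27, 4]]·[c₂, c₁, c₀]ᵀ = [-30474, -3034, -318]ᵀ.
Row-reducing yields c₂ = -3495/2269, c₁ = 3325/2269, c₀ = -4488/2269.

c₂ = -1.540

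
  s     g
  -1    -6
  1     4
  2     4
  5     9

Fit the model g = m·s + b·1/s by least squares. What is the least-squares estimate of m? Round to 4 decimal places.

m = 1.6197

Normal-equation sums: Σs·s = 31, Σs·1/s = 4, Σ1/s·1/s = 229/100.
Right-hand side: Σs·g = 63, Σ1/s·g = 69/5.
Eliminating b: (229/100)·(row 1) − 4·(row 2) gives (5499/100)·m = (229/100)·63 − 4·(69/5) = 8907/100, so m = 2969/1833.
Then b = ((69/5) − 4·(2969/1833))/(229/100) = 5860/1833.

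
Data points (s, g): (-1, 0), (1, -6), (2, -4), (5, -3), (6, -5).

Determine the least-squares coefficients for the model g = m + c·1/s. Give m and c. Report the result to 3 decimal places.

m = -3.095, c = -2.913

The normal equations are: 5·m + (13/15)·c = -18;  (13/15)·m + (1043/450)·c = -283/30.
Eliminating c: (1043/450)·(row 1) − (13/15)·(row 2) gives (4877/450)·m = (1043/450)·(-18) − (13/15)·(-283/30) = -3019/90, so m = -15095/4877.
Then c = ((-283/30) − (13/15)·(-15095/4877))/(1043/450) = -14205/4877.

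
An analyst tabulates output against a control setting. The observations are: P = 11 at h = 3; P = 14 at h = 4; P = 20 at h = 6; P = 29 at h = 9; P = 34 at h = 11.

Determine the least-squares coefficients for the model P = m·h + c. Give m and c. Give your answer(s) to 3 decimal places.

m = 2.903, c = 2.442

Entries of XᵀX: Σh·h = 263, Σh = 33, Σ1 = 5.
And Σh·P = 844, ΣP = 108.
Determinant 263·5 − 33² = 226.
m = (844·5 − 33·108)/226 = 328/113; c = (263·108 − 33·844)/226 = 276/113.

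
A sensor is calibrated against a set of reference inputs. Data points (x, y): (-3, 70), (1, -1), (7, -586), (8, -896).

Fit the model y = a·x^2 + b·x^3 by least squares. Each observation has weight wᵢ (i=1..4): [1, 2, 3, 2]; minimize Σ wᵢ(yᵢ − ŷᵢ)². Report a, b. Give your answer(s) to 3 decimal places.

a = 1.982, b = -1.995

The normal equations are: 15478·a + 115716·b = -200202;  115716·a + 877966·b = -1522390.
det = 15478·877966 − 115716² = 198965092.
a = ((-200202)·877966 − 115716·(-1522390))/198965092 = 98583027/49741273; b = (15478·(-1522390) − 115716·(-200202))/198965092 = -99244447/49741273.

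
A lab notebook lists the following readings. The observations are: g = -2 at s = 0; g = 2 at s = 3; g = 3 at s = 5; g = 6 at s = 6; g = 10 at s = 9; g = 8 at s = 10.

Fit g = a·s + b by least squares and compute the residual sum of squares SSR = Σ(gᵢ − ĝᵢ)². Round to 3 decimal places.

Sums needed: Σs·s = 251, Σs = 33, Σ1 = 6.
Moment sums: Σs·g = 227, Σg = 27.
MᵀM·[a, b]ᵀ = Mᵀg becomes [[251, 33]; [33, 6]]·[a, b]ᵀ = [227, 27]ᵀ.
Determinant 251·6 − 33² = 417.
a = (227·6 − 33·27)/417 = 157/139; b = (251·27 − 33·227)/417 = -238/139.
Residuals: -40/139, 45/139, -130/139, 130/139, 215/139, -220/139; SSR = 950/139.

SSR = 6.835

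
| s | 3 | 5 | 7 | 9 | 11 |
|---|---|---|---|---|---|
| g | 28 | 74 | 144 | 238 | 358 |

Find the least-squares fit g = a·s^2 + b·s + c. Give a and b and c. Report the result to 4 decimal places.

The normal equations are: 24309·a + 2555·b + 285·c = 71754;  2555·a + 285·b + 35·c = 7542;  285·a + 35·b + 5·c = 842.
(Σs^2·s^2 = 24309, Σs^2·s = 2555, Σs^2 = 285, Σs·s = 285, Σs = 35, Σ1 = 5, Σs^2·g = 71754, Σs·g = 7542, Σg = 842.)
Row-reducing yields a = 43/14, b = -9/5, c = 83/14.

a = 3.0714, b = -1.8000, c = 5.9286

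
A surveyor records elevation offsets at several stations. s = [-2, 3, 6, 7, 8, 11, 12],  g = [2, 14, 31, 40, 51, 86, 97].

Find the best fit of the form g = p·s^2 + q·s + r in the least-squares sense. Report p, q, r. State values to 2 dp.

Sums needed: Σs^2·s^2 = 43267, Σs^2·s = 4149, Σs^2 = 427, Σs·s = 427, Σs = 45, Σ1 = 7.
For Aᵀg: Σs^2·g = 30848, Σs·g = 3022, Σg = 321.
So AᵀA·[p, q, r]ᵀ = Aᵀg: [[43267, 4149, 427]; [4149, 427, 45]; [427, 45, 7]]·[p, q, r]ᵀ = [30848, 3022, 321]ᵀ.
Inverting the 3×3 Gram matrix, [p, q, r]ᵀ = [45061/87549, 28553/16676, 1209449/350196]ᵀ.

p = 0.51, q = 1.71, r = 3.45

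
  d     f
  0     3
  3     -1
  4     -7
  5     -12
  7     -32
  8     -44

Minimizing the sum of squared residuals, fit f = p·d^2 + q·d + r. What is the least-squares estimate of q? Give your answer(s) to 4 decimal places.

q = 1.3334

XᵀX·[p, q, r]ᵀ = Xᵀf reads: 7459·p + 1071·q + 163·r = -4805;  1071·p + 163·q + 27·r = -667;  163·p + 27·q + 6·r = -93.
Row-reducing yields p = -32067/35620, q = 9499/7124, r = 26329/8905.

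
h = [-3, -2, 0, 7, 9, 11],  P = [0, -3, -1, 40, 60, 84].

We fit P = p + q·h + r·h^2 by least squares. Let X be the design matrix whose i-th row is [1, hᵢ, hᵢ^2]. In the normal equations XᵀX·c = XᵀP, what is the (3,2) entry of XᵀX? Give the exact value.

2368

Row 3 ↔ basis h^2, column 2 ↔ basis h, so (XᵀX)_{3,2} = Σᵢ (h^2)·(h) = (9)·(-3) + (4)·(-2) + (0)·(0) + (49)·(7) + (81)·(9) + (121)·(11) = 2368.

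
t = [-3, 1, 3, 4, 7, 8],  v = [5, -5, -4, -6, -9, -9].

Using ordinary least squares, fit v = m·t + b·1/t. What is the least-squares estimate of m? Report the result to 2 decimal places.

Entries of MᵀM: Σt·t = 148, Σt·1/t = 6, Σ1/t·1/t = 37277/28224.
For Mᵀv: Σt·v = -191, Σ1/t·v = -667/56.
det = 148·(37277/28224) − 6² = 1125233/7056.
m = ((-191)·(37277/28224) − 6·(-667/56))/(1125233/7056) = -5102899/4500932; b = (148·(-667/56) − 6·(-191))/(1125233/7056) = -4352040/1125233.

m = -1.13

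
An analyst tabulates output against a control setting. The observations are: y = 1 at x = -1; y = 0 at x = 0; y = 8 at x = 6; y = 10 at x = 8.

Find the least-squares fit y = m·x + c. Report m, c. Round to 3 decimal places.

m = 1.111, c = 1.140

The normal system AᵀA·[m, c]ᵀ = Aᵀy is [[101, 13]; [13, 4]]·[m, c]ᵀ = [127, 19]ᵀ.
Δ = 101·4 − 13² = 235.
m = (127·4 − 13·19)/235 = 261/235; c = (101·19 − 13·127)/235 = 268/235.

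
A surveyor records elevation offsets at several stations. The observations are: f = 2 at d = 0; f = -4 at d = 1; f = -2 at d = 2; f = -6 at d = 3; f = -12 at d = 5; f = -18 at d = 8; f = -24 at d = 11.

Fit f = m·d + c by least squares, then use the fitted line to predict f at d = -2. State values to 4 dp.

The normal system MᵀM·[m, c]ᵀ = Mᵀf is [[224, 30]; [30, 7]]·[m, c]ᵀ = [-494, -64]ᵀ.
Δ = 224·7 − 30² = 668.
m = ((-494)·7 − 30·(-64))/668 = -769/334; c = (224·(-64) − 30·(-494))/668 = 121/167.
At d = -2: f̂ = (-769/334)·(-2) + (121/167)·(1) = 890/167.

f̂ = 5.3293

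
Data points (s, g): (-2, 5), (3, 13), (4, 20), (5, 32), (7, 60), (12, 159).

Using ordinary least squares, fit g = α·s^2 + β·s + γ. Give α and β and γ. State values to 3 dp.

From the data, Σs^2·s^2 = 24115, Σs^2·s = 2279, Σs^2 = 247, Σs·s = 247, Σs = 29, Σ1 = 6.
For Mᵀg: Σs^2·g = 27093, Σs·g = 2597, Σg = 289.
Normal equations: [[24115, 2279, 247]; [2279, 247, 29]; [247, 29, 6]]·[α, β, γ]ᵀ = [27093, 2597, 289]ᵀ.
Solving the 3×3 system (Gaussian elimination) gives α = 481561/468600, β = 372769/468600, γ = 14317/7100.

α = 1.028, β = 0.795, γ = 2.016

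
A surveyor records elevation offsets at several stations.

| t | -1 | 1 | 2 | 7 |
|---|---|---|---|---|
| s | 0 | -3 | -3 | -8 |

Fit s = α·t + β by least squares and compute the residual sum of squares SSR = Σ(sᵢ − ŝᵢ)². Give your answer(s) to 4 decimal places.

With design matrix A, AᵀA = [[55, 9]; [9, 4]] and Aᵀs = [-65, -14]ᵀ.
Δ = 55·4 − 9² = 139.
α = ((-65)·4 − 9·(-14))/139 = -134/139; β = (55·(-14) − 9·(-65))/139 = -185/139.
Residuals: 51/139, -98/139, 36/139, 11/139; SSR = 98/139.

SSR = 0.7050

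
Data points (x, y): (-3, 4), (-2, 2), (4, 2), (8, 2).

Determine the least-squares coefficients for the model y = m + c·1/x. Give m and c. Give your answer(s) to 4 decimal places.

From the data, Σ1 = 4, Σ1/x = -11/24, Σ1/x·1/x = 253/576.
Moment sums: Σy = 10, Σ1/x·y = -19/12.
Normal equations: [[4, -11/24]; [-11/24, 253/576]]·[m, c]ᵀ = [10, -19/12]ᵀ.
Eliminating c: (253/576)·(row 1) − (-11/24)·(row 2) gives (99/64)·m = (253/576)·10 − (-11/24)·(-19/12) = 11/3, so m = 64/27.
Then c = ((-19/12) − (-11/24)·(64/27))/(253/576) = -112/99.

m = 2.3704, c = -1.1313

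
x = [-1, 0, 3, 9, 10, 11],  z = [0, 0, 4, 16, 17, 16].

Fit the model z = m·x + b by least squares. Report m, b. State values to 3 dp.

The normal equations are: 312·m + 32·b = 502;  32·m + 6·b = 53.
det = 312·6 − 32² = 848.
m = (502·6 − 32·53)/848 = 329/212; b = (312·53 − 32·502)/848 = 59/106.

m = 1.552, b = 0.557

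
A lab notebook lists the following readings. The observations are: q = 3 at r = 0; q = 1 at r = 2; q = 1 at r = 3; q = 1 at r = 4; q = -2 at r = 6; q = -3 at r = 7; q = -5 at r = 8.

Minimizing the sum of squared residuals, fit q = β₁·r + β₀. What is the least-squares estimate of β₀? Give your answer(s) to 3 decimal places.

β₀ = 3.491

Sums needed: Σr·r = 178, Σr = 30, Σ1 = 7.
Right-hand side: Σr·q = -64, Σq = -4.
Determinant 178·7 − 30² = 346.
β₁ = ((-64)·7 − 30·(-4))/346 = -164/173; β₀ = (178·(-4) − 30·(-64))/346 = 604/173.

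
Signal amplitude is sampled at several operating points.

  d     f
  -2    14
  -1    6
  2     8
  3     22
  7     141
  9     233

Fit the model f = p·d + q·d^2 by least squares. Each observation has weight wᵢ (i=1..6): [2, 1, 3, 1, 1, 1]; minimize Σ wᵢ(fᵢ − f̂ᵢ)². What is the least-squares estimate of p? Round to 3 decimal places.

From the data, Σwᵢ·d·d = 160, Σwᵢ·d·d^2 = 1106, Σwᵢ·d^2·d^2 = 9124.
Right-hand side: Σwᵢ·d·f = 3136, Σwᵢ·d^2·f = 26194.
So AᵀWA·[p, q]ᵀ = AᵀWf: [[160, 1106]; [1106, 9124]]·[p, q]ᵀ = [3136, 26194]ᵀ.
Eliminating q: 9124·(row 1) − 1106·(row 2) gives 236604·p = 9124·3136 − 1106·26194 = -357700, so p = -89425/59151.
Then q = (26194 − 1106·(-89425/59151))/9124 = 180656/59151.

p = -1.512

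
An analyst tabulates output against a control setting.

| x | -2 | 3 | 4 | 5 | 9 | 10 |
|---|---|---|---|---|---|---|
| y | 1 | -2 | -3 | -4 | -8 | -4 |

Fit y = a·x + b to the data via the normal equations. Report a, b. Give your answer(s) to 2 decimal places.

a = -0.58, b = -0.51

Forming MᵀM = [[235, 29]; [29, 6]] and Mᵀy = [-152, -20]ᵀ gives MᵀM·[a, b]ᵀ = Mᵀy.
det = 235·6 − 29² = 569.
a = ((-152)·6 − 29·(-20))/569 = -332/569; b = (235·(-20) − 29·(-152))/569 = -292/569.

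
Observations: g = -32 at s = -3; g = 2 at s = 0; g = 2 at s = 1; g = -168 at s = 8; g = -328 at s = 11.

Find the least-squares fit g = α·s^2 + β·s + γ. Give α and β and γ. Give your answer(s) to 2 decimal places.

α = -2.95, β = 2.42, γ = 2.03

The normal system AᵀA·[α, β, γ]ᵀ = Aᵀg is [[18819, 1817, 195]; [1817, 195, 17]; [195, 17, 5]]·[α, β, γ]ᵀ = [-50726, -4854, -524]ᵀ.
Row-reducing yields α = -381399/129278, β = 312979/129278, γ = 131049/64639.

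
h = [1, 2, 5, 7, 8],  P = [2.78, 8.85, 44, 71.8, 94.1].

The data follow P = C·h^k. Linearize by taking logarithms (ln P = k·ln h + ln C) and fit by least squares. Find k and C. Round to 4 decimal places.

With ln Pᵢ as the transformed response and ln hᵢ as the regressor:
Σln h = 6.3279, Σ(ln h)² = 11.1814, Σln P = 15.8053, Σln h·ln P = 25.3681.
Equations: 11.1814·k + 6.3279·ln C = 25.3681;  6.3279·k + 5·ln C = 15.8053.
Slope k = (n·Σln h·ln P − Σln h·Σln P)/(n·Σ(ln h)² − (Σln h)²) = (5·25.3681 − 6.3279·15.8053)/15.8642 = 1.69095; ln C = (Σln P − k·Σln h)/n = 1.02101, so C = exp(1.02101) = 2.77601.

k = 1.6910, C = 2.7760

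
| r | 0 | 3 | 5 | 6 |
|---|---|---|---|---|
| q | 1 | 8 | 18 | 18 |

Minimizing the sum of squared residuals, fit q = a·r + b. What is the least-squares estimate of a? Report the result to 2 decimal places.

a = 3.07

Sums needed: Σr·r = 70, Σr = 14, Σ1 = 4.
And Σr·q = 222, Σq = 45.
So MᵀM·[a, b]ᵀ = Mᵀq: [[70, 14]; [14, 4]]·[a, b]ᵀ = [222, 45]ᵀ.
Determinant 70·4 − 14² = 84.
a = (222·4 − 14·45)/84 = 43/14; b = (70·45 − 14·222)/84 = 1/2.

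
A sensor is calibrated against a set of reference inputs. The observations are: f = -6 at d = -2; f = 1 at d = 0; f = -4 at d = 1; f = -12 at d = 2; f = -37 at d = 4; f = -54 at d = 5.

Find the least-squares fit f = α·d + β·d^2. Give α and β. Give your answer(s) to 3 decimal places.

α = -1.381, β = -1.921

Entries of MᵀM: Σd·d = 50, Σd·d^2 = 190, Σd^2·d^2 = 914.
And Σd·f = -434, Σd^2·f = -2018.
MᵀM·[α, β]ᵀ = Mᵀf becomes [[50, 190]; [190, 914]]·[α, β]ᵀ = [-434, -2018]ᵀ.
Δ = 50·914 − 190² = 9600.
α = ((-434)·914 − 190·(-2018))/9600 = -1657/1200; β = (50·(-2018) − 190·(-434))/9600 = -461/240.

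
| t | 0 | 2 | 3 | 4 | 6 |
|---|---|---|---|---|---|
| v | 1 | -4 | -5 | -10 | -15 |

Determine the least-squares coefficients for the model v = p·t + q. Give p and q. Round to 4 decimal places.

Compute the Gram sums: Σt·t = 65, Σt = 15, Σ1 = 5.
And Σt·v = -153, Σv = -33.
MᵀM·[p, q]ᵀ = Mᵀv becomes [[65, 15]; [15, 5]]·[p, q]ᵀ = [-153, -33]ᵀ.
det = 65·5 − 15² = 100.
p = ((-153)·5 − 15·(-33))/100 = -27/10; q = (65·(-33) − 15·(-153))/100 = 3/2.

p = -2.7000, q = 1.5000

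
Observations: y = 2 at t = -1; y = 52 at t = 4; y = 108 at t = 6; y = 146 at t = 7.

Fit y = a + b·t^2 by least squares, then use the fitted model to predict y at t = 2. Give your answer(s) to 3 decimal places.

ŷ = 13.088

Normal-equation sums: Σ1 = 4, Σt^2 = 102, Σt^2·t^2 = 3954.
Right-hand side: Σy = 308, Σt^2·y = 11876.
So XᵀX·[a, b]ᵀ = Xᵀy: [[4, 102]; [102, 3954]]·[a, b]ᵀ = [308, 11876]ᵀ.
Eliminating b: 3954·(row 1) − 102·(row 2) gives 5412·a = 3954·308 − 102·11876 = 6480, so a = 540/451.
Then b = (11876 − 102·(540/451))/3954 = 4022/1353.
At t = 2: ŷ = (540/451)·(1) + (4022/1353)·(4) = 17708/1353.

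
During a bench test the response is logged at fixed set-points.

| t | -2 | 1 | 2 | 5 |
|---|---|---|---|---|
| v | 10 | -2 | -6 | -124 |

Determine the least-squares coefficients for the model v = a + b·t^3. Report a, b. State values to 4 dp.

a = 1.0053, b = -1.0002

Compute the Gram sums: Σ1 = 4, Σt^3 = 126, Σt^3·t^3 = 15754.
Moment sums: Σv = -122, Σt^3·v = -15630.
MᵀM·[a, b]ᵀ = Mᵀv becomes [[4, 126]; [126, 15754]]·[a, b]ᵀ = [-122, -15630]ᵀ.
Eliminating b: 15754·(row 1) − 126·(row 2) gives 47140·a = 15754·(-122) − 126·(-15630) = 47392, so a = 11848/11785.
Then b = ((-15630) − 126·(11848/11785))/15754 = -11787/11785.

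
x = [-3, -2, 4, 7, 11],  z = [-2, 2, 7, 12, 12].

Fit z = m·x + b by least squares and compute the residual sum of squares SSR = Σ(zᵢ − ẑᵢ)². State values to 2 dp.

Entries of AᵀA: Σx·x = 199, Σx = 17, Σ1 = 5.
Moment sums: Σx·z = 246, Σz = 31.
So AᵀA·[m, b]ᵀ = Aᵀz: [[199, 17]; [17, 5]]·[m, b]ᵀ = [246, 31]ᵀ.
Eliminating b: 5·(row 1) − 17·(row 2) gives 706·m = 5·246 − 17·31 = 703, so m = 703/706.
Then b = (31 − 17·(703/706))/5 = 1987/706.
Residuals: -645/353, 831/706, 143/706, 782/353, -624/353; SSR = 9035/706.

SSR = 12.80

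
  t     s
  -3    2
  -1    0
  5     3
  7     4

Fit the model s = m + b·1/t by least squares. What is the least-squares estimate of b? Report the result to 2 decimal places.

b = 2.95

From the data, Σ1 = 4, Σ1/t = -104/105, Σ1/t·1/t = 12916/11025.
And Σs = 9, Σ1/t·s = 53/105.
Δ = 4·(12916/11025) − (-104/105)² = 13616/3675.
m = (9·(12916/11025) − (-104/105)·(53/105))/(13616/3675) = 30439/10212; b = (4·(53/105) − (-104/105)·9)/(13616/3675) = 10045/3404.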